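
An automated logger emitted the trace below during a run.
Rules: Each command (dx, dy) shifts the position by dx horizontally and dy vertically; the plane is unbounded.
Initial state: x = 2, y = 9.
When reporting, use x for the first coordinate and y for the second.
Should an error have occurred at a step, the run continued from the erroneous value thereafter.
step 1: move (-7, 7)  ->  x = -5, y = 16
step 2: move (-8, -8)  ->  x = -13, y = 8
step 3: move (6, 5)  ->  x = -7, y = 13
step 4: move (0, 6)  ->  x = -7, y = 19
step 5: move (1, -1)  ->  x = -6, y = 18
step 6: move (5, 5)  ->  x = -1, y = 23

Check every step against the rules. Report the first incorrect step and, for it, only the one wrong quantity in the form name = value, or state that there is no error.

Step 1: x = 2 + (-7) = -5, y = 9 + (7) = 16 — agrees with the trace.
Step 2: x = -5 + (-8) = -13, y = 16 + (-8) = 8 — agrees with the trace.
Step 3: x = -13 + (6) = -7, y = 8 + (5) = 13 — agrees with the trace.
Step 4: x = -7 + (0) = -7, y = 13 + (6) = 19 — consistent with the trace.
Step 5: x = -7 + (1) = -6, y = 19 + (-1) = 18 — no discrepancy.
Step 6: x = -6 + (5) = -1, y = 18 + (5) = 23 — confirmed correct.
All steps check out; nothing to correct.

no error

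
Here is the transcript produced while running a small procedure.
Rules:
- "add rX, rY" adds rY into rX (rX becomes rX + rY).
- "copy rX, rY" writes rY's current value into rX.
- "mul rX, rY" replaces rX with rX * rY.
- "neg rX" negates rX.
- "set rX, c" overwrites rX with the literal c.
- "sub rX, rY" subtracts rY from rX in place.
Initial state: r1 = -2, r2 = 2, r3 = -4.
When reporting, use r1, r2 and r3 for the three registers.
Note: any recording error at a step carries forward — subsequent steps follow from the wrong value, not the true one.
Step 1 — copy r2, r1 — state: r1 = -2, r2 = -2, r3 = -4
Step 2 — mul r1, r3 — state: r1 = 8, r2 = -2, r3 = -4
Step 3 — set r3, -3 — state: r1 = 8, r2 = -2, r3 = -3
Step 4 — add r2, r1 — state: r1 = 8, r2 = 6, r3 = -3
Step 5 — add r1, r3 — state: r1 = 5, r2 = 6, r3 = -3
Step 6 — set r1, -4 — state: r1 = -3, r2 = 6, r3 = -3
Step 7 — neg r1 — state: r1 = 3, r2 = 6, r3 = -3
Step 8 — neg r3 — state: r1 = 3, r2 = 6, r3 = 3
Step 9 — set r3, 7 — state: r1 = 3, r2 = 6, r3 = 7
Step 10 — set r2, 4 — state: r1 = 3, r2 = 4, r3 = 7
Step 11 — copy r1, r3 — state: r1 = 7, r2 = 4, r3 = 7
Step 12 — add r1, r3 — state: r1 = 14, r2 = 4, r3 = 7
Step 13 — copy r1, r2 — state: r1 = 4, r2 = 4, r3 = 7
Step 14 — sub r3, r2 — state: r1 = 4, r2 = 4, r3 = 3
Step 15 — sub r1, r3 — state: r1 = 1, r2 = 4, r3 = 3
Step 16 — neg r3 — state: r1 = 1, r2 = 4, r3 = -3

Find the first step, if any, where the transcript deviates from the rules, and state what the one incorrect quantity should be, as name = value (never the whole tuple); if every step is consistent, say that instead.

step 6, r1 = -4

Recomputing the run from the initial state:
step 1: r1 = -2, r2 = -2, r3 = -4
step 2: r1 = 8, r2 = -2, r3 = -4
step 3: r1 = 8, r2 = -2, r3 = -3
step 4: r1 = 8, r2 = 6, r3 = -3
step 5: r1 = 5, r2 = 6, r3 = -3
step 6: r1 = -4, r2 = 6, r3 = -3
step 7: r1 = 4, r2 = 6, r3 = -3
step 8: r1 = 4, r2 = 6, r3 = 3
step 9: r1 = 4, r2 = 6, r3 = 7
step 10: r1 = 4, r2 = 4, r3 = 7
step 11: r1 = 7, r2 = 4, r3 = 7
step 12: r1 = 14, r2 = 4, r3 = 7
step 13: r1 = 4, r2 = 4, r3 = 7
step 14: r1 = 4, r2 = 4, r3 = 3
step 15: r1 = 1, r2 = 4, r3 = 3
step 16: r1 = 1, r2 = 4, r3 = -3
The first disagreement with the transcript is at step 6, where the value should be r1 = -4.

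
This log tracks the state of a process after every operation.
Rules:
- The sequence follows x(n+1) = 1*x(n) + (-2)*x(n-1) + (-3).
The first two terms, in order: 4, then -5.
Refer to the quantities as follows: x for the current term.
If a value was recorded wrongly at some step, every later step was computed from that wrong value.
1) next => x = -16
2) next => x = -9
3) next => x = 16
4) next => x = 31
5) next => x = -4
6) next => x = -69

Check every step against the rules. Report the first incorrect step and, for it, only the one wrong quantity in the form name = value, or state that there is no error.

1. x = 1*(-5) + (-2)*(4) + (-3) = -16 (consistent with the log)
2. x = 1*(-16) + (-2)*(-5) + (-3) = -9 (no discrepancy)
3. x = 1*(-9) + (-2)*(-16) + (-3) = 20 (this is not what the log shows)
The audit stops at step 3: the recorded entry is wrong and should be x = 20.

step 3, x = 20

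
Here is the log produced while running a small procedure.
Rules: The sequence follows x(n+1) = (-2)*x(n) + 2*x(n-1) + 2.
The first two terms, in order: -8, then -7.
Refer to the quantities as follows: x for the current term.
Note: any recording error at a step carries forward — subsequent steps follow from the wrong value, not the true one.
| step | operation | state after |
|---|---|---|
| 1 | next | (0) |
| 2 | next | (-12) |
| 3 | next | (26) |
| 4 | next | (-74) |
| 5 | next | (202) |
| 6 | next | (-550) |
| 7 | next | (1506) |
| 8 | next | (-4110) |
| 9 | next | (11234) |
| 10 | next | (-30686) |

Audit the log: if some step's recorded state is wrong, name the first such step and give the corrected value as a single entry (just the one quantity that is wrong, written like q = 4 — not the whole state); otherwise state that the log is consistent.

1. x = -2*(-7) + (2)*(-8) + (2) = 0 (exactly as logged)
2. x = -2*(0) + (2)*(-7) + (2) = -12 (in agreement)
3. x = -2*(-12) + (2)*(0) + (2) = 26 (same as recorded)
4. x = -2*(26) + (2)*(-12) + (2) = -74 (same as recorded)
5. x = -2*(-74) + (2)*(26) + (2) = 202 (exactly as logged)
6. x = -2*(202) + (2)*(-74) + (2) = -550 (agrees with the log)
7. x = -2*(-550) + (2)*(202) + (2) = 1506 (agrees with the log)
8. x = -2*(1506) + (2)*(-550) + (2) = -4110 (no discrepancy)
9. x = -2*(-4110) + (2)*(1506) + (2) = 11234 (same as recorded)
10. x = -2*(11234) + (2)*(-4110) + (2) = -30686 (agrees with the log)
Each recorded entry agrees with the recomputation.

no error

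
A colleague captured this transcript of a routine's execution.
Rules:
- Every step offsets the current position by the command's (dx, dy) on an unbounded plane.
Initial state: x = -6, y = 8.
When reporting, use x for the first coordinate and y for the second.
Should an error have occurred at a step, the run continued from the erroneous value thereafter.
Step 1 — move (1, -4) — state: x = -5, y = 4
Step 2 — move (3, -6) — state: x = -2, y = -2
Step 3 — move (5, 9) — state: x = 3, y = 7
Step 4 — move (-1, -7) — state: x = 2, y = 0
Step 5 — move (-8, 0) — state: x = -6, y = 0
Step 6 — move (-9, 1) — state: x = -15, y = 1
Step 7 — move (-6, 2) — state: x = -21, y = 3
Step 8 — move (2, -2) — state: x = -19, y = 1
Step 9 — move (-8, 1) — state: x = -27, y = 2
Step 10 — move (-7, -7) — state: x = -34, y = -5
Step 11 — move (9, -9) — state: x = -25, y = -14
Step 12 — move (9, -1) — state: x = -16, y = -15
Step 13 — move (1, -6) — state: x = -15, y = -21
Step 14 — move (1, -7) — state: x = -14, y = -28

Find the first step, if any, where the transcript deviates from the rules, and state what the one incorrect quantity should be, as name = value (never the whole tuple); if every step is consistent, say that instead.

Recomputing the run from the initial state:
step 1: x = -5, y = 4
step 2: x = -2, y = -2
step 3: x = 3, y = 7
step 4: x = 2, y = 0
step 5: x = -6, y = 0
step 6: x = -15, y = 1
step 7: x = -21, y = 3
step 8: x = -19, y = 1
step 9: x = -27, y = 2
step 10: x = -34, y = -5
step 11: x = -25, y = -14
step 12: x = -16, y = -15
step 13: x = -15, y = -21
step 14: x = -14, y = -28
This matches the transcript at every step.

no error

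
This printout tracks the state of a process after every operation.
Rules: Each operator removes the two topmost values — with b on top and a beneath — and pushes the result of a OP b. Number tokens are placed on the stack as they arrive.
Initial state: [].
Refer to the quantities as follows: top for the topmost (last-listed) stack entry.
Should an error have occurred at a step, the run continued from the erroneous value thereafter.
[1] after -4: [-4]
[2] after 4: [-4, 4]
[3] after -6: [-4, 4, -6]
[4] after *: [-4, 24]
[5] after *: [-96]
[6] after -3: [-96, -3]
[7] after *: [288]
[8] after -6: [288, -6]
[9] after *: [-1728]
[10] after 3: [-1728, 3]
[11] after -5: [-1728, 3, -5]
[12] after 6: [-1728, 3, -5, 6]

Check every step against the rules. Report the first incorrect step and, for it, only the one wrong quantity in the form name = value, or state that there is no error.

step 4, top = -24

Step 1: push -4: top = -4 — no discrepancy.
Step 2: push 4: top = 4 — consistent with the printout.
Step 3: push -6: top = -6 — exactly as logged.
Step 4: 4 * -6 = -24 — not what was recorded.
First deviation found at step 4; the corrected entry is top = -24.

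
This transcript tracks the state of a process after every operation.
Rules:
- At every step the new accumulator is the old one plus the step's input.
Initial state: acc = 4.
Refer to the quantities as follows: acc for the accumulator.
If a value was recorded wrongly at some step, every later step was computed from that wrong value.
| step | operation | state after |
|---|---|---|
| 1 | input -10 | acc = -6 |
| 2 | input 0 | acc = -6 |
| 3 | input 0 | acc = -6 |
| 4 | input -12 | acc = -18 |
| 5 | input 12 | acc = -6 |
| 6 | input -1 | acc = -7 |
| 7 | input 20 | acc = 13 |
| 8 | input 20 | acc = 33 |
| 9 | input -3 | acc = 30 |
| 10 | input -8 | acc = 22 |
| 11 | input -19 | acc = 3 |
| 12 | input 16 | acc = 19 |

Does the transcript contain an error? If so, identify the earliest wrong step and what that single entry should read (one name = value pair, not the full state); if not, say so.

Recomputing the run from the initial state:
step 1: acc = -6
step 2: acc = -6
step 3: acc = -6
step 4: acc = -18
step 5: acc = -6
step 6: acc = -7
step 7: acc = 13
step 8: acc = 33
step 9: acc = 30
step 10: acc = 22
step 11: acc = 3
step 12: acc = 19
This matches the transcript at every step.

no error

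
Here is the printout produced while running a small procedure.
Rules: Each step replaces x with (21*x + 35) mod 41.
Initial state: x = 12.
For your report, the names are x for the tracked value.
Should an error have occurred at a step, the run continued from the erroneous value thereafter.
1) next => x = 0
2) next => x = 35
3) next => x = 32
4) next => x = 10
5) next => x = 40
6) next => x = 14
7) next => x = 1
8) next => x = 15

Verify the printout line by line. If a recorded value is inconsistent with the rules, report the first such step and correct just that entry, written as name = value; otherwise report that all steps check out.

Recomputing the run from the initial state:
step 1: x = 0
step 2: x = 35
step 3: x = 32
step 4: x = 10
step 5: x = 40
step 6: x = 14
step 7: x = 1
step 8: x = 15
This matches the printout at every step.

no error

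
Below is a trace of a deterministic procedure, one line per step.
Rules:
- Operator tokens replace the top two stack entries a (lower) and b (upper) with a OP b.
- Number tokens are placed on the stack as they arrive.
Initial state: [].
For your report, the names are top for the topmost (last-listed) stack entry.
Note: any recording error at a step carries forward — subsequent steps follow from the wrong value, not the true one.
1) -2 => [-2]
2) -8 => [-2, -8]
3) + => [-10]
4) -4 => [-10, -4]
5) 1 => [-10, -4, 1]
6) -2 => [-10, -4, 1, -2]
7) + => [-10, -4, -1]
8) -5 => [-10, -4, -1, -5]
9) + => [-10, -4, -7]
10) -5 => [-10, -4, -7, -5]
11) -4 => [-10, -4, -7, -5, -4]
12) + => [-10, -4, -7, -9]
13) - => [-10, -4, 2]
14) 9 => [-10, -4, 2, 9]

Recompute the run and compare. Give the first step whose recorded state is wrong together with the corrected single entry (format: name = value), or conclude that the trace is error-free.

step 9, top = -6

Recomputing the run from the initial state:
step 1: [-2]
step 2: [-2, -8]
step 3: [-10]
step 4: [-10, -4]
step 5: [-10, -4, 1]
step 6: [-10, -4, 1, -2]
step 7: [-10, -4, -1]
step 8: [-10, -4, -1, -5]
step 9: [-10, -4, -6]
step 10: [-10, -4, -6, -5]
step 11: [-10, -4, -6, -5, -4]
step 12: [-10, -4, -6, -9]
step 13: [-10, -4, 3]
step 14: [-10, -4, 3, 9]
The first disagreement with the trace is at step 9, where the value should be top = -6.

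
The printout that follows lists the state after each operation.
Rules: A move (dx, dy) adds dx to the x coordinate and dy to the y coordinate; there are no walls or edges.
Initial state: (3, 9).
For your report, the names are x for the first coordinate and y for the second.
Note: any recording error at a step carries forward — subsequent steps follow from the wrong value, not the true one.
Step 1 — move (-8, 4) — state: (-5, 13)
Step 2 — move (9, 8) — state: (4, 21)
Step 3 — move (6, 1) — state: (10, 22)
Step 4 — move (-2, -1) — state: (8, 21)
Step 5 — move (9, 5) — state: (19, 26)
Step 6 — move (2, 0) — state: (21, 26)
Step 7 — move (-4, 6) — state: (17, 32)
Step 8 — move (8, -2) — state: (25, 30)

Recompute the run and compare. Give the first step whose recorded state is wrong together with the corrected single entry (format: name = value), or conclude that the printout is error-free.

step 5, x = 17

step 1: x = 3 + (-8) = -5, y = 9 + (4) = 13 -> exactly as logged
step 2: x = -5 + (9) = 4, y = 13 + (8) = 21 -> agrees with the printout
step 3: x = 4 + (6) = 10, y = 21 + (1) = 22 -> exactly as logged
step 4: x = 10 + (-2) = 8, y = 22 + (-1) = 21 -> exactly as logged
step 5: x = 8 + (9) = 17, y = 21 + (5) = 26 -> not what was recorded
Step 5 is the first one off; corrected, x = 17.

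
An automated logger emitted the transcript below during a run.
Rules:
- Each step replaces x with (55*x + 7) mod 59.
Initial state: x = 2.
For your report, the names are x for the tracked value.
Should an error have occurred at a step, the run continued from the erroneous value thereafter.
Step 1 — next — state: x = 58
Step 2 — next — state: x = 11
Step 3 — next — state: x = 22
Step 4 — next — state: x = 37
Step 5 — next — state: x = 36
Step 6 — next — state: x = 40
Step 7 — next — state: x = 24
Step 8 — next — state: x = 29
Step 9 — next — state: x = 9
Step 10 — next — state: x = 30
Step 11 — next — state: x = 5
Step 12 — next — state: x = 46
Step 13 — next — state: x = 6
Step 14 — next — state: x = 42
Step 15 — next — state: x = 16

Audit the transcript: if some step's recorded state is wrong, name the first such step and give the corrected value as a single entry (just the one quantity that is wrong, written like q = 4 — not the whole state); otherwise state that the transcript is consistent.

step 13, x = 0

Recomputing the run from the initial state:
step 1: x = 58
step 2: x = 11
step 3: x = 22
step 4: x = 37
step 5: x = 36
step 6: x = 40
step 7: x = 24
step 8: x = 29
step 9: x = 9
step 10: x = 30
step 11: x = 5
step 12: x = 46
step 13: x = 0
step 14: x = 7
step 15: x = 38
The first disagreement with the transcript is at step 13, where the value should be x = 0.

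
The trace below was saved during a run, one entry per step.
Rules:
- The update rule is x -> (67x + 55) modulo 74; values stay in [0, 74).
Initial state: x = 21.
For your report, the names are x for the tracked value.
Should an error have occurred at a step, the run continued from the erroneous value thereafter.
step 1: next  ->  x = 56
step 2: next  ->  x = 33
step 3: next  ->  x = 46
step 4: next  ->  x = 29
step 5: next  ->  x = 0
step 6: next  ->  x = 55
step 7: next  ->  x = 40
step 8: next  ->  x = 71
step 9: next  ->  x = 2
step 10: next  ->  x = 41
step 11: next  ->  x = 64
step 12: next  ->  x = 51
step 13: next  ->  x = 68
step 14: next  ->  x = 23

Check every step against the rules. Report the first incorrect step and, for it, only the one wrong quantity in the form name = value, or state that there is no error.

no error

Step 1: x = (67*21 + 55) mod 74 = 56 — checks out.
Step 2: x = (67*56 + 55) mod 74 = 33 — same as recorded.
Step 3: x = (67*33 + 55) mod 74 = 46 — consistent with the trace.
Step 4: x = (67*46 + 55) mod 74 = 29 — matches.
Step 5: x = (67*29 + 55) mod 74 = 0 — no discrepancy.
Step 6: x = (67*0 + 55) mod 74 = 55 — exactly as logged.
Step 7: x = (67*55 + 55) mod 74 = 40 — no discrepancy.
Step 8: x = (67*40 + 55) mod 74 = 71 — consistent with the trace.
Step 9: x = (67*71 + 55) mod 74 = 2 — consistent with the trace.
Step 10: x = (67*2 + 55) mod 74 = 41 — no discrepancy.
Step 11: x = (67*41 + 55) mod 74 = 64 — confirmed correct.
Step 12: x = (67*64 + 55) mod 74 = 51 — agrees with the trace.
Step 13: x = (67*51 + 55) mod 74 = 68 — agrees with the trace.
Step 14: x = (67*68 + 55) mod 74 = 23 — same as recorded.
The recomputation confirms every line.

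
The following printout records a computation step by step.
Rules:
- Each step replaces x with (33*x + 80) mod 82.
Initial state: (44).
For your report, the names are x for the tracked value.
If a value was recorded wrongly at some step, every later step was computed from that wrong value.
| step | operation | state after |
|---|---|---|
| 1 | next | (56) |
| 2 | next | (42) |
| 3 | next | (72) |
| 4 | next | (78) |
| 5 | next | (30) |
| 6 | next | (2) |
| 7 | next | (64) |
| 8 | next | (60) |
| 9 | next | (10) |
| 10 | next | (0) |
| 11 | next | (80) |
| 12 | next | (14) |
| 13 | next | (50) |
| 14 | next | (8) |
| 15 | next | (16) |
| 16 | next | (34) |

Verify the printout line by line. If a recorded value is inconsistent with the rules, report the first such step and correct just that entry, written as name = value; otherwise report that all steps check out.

step 6, x = 4

Recomputing the run from the initial state:
step 1: x = 56
step 2: x = 42
step 3: x = 72
step 4: x = 78
step 5: x = 30
step 6: x = 4
step 7: x = 48
step 8: x = 24
step 9: x = 52
step 10: x = 74
step 11: x = 62
step 12: x = 76
step 13: x = 46
step 14: x = 40
step 15: x = 6
step 16: x = 32
The first disagreement with the printout is at step 6, where the value should be x = 4.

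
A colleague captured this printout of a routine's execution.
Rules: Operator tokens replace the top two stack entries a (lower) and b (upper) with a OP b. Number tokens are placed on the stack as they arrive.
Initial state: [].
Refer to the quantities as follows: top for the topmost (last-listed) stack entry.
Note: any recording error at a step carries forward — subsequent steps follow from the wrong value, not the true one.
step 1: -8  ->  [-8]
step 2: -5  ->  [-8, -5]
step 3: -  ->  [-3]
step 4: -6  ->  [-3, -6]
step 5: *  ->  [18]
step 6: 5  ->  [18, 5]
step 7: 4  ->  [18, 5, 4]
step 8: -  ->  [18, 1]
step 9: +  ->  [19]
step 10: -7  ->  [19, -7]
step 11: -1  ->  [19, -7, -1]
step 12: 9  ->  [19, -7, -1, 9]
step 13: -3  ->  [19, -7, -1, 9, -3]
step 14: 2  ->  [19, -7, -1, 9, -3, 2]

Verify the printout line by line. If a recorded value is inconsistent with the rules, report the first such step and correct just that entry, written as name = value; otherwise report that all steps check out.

step 1: push -8: top = -8 -> consistent with the printout
step 2: push -5: top = -5 -> no discrepancy
step 3: -8 - -5 = -3 -> verified
step 4: push -6: top = -6 -> no discrepancy
step 5: -3 * -6 = 18 -> exactly as logged
step 6: push 5: top = 5 -> confirmed correct
step 7: push 4: top = 4 -> agrees with the printout
step 8: 5 - 4 = 1 -> agrees with the printout
step 9: 18 + 1 = 19 -> consistent with the printout
step 10: push -7: top = -7 -> verified
step 11: push -1: top = -1 -> same as recorded
step 12: push 9: top = 9 -> exactly as logged
step 13: push -3: top = -3 -> no discrepancy
step 14: push 2: top = 2 -> confirmed correct
Every step is consistent.

no error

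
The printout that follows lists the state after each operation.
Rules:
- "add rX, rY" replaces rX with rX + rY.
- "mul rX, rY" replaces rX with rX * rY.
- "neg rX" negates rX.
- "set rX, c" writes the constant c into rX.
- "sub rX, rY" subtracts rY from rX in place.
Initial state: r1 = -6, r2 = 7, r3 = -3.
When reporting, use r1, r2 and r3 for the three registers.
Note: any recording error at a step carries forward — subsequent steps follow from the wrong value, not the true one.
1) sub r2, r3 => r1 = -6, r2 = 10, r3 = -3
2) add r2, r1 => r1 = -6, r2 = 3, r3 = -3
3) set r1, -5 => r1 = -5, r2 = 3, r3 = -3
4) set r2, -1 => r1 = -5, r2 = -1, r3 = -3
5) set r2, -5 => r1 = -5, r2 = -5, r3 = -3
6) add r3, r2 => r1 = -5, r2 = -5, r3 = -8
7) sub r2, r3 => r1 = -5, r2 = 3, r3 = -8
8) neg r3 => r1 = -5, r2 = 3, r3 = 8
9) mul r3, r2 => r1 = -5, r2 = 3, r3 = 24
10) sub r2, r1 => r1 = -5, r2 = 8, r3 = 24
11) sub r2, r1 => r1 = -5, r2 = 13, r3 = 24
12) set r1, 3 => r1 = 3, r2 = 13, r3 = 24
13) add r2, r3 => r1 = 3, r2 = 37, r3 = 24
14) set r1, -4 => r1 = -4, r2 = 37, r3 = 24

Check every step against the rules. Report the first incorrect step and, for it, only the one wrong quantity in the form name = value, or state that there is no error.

Step 1: r2 = 7 - -3 = 10 — agrees with the printout.
Step 2: r2 = 10 + -6 = 4 — the entry is off here.
The audit stops at step 2: the recorded entry is wrong and should be r2 = 4.

step 2, r2 = 4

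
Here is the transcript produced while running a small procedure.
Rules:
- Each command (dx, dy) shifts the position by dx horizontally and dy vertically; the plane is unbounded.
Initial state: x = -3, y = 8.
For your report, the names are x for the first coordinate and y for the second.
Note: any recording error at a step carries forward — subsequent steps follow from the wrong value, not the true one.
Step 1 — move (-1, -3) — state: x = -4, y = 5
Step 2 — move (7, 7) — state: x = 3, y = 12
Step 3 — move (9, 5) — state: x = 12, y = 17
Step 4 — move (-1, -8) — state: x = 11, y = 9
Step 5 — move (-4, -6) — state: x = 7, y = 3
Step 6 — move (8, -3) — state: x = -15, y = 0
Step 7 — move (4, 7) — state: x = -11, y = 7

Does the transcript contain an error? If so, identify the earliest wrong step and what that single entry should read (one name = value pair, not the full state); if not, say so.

step 6, x = 15

Recomputing the run from the initial state:
step 1: x = -4, y = 5
step 2: x = 3, y = 12
step 3: x = 12, y = 17
step 4: x = 11, y = 9
step 5: x = 7, y = 3
step 6: x = 15, y = 0
step 7: x = 19, y = 7
The first disagreement with the transcript is at step 6, where the value should be x = 15.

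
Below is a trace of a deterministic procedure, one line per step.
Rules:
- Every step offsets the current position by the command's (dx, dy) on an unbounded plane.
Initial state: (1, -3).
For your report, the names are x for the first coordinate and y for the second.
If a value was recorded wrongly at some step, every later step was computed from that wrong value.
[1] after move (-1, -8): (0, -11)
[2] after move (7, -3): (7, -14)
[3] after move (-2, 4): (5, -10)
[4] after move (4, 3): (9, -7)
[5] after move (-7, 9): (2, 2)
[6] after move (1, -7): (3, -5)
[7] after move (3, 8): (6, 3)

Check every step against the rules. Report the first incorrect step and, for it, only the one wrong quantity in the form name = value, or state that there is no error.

Step 1: x = 1 + (-1) = 0, y = -3 + (-8) = -11 — confirmed correct.
Step 2: x = 0 + (7) = 7, y = -11 + (-3) = -14 — checks out.
Step 3: x = 7 + (-2) = 5, y = -14 + (4) = -10 — confirmed correct.
Step 4: x = 5 + (4) = 9, y = -10 + (3) = -7 — verified.
Step 5: x = 9 + (-7) = 2, y = -7 + (9) = 2 — verified.
Step 6: x = 2 + (1) = 3, y = 2 + (-7) = -5 — consistent with the trace.
Step 7: x = 3 + (3) = 6, y = -5 + (8) = 3 — confirmed correct.
All steps check out; nothing to correct.

no error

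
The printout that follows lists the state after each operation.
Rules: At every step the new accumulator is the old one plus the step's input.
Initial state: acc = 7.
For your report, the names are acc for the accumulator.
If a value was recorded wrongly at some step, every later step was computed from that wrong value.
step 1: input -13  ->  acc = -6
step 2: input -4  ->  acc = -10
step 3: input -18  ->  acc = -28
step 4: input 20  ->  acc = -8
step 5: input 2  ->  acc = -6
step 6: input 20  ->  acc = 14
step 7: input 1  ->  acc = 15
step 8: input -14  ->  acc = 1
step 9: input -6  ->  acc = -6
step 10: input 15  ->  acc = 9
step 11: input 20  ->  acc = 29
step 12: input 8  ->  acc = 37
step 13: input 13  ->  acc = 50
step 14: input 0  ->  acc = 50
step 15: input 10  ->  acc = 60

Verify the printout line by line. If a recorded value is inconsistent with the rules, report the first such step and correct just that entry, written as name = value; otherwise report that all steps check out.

1. acc = 7 + -13 = -6 (matches)
2. acc = -6 + -4 = -10 (agrees with the printout)
3. acc = -10 + -18 = -28 (exactly as logged)
4. acc = -28 + 20 = -8 (confirmed correct)
5. acc = -8 + 2 = -6 (exactly as logged)
6. acc = -6 + 20 = 14 (matches)
7. acc = 14 + 1 = 15 (checks out)
8. acc = 15 + -14 = 1 (confirmed correct)
9. acc = 1 + -6 = -5 (not what was recorded)
The earliest wrong entry is at step 9: it should read acc = -5.

step 9, acc = -5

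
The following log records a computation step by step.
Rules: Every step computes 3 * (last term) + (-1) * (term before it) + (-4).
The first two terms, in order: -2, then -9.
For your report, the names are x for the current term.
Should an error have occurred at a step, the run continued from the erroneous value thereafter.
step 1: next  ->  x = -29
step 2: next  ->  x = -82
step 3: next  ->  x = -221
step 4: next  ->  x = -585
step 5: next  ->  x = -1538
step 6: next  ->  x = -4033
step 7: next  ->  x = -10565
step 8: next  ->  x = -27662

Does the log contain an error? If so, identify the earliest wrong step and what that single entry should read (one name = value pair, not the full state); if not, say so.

step 8, x = -27666

step 1: x = 3*(-9) + (-1)*(-2) + (-4) = -29 -> agrees with the log
step 2: x = 3*(-29) + (-1)*(-9) + (-4) = -82 -> confirmed correct
step 3: x = 3*(-82) + (-1)*(-29) + (-4) = -221 -> confirmed correct
step 4: x = 3*(-221) + (-1)*(-82) + (-4) = -585 -> checks out
step 5: x = 3*(-585) + (-1)*(-221) + (-4) = -1538 -> exactly as logged
step 6: x = 3*(-1538) + (-1)*(-585) + (-4) = -4033 -> in agreement
step 7: x = 3*(-4033) + (-1)*(-1538) + (-4) = -10565 -> in agreement
step 8: x = 3*(-10565) + (-1)*(-4033) + (-4) = -27666 -> the log has a different value
Conclusion: step 8 carries the first error; the entry should be x = -27666.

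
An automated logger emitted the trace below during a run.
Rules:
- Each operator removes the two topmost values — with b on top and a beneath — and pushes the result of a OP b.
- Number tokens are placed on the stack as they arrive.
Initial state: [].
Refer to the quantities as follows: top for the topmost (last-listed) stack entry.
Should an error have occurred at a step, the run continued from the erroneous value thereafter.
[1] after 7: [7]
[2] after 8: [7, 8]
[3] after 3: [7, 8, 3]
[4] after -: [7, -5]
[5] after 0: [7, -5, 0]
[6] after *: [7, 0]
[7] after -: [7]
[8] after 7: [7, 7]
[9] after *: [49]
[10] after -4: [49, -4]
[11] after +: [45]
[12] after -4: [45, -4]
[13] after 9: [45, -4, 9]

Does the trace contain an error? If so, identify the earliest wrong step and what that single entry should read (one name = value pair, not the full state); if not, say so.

step 4, top = 5

Step 1: push 7: top = 7 — confirmed correct.
Step 2: push 8: top = 8 — same as recorded.
Step 3: push 3: top = 3 — consistent with the trace.
Step 4: 8 - 3 = 5 — the trace disagrees here.
So the first discrepancy is step 4, where the right value is top = 5.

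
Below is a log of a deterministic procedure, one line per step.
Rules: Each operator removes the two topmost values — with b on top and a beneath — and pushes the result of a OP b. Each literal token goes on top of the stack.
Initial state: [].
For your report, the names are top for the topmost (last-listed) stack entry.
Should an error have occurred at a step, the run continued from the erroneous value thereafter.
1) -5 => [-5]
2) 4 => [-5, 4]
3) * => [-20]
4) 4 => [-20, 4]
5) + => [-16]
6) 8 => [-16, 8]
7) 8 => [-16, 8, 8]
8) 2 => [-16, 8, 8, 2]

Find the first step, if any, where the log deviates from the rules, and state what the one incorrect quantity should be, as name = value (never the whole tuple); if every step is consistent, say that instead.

no error

1. push -5: top = -5 (consistent with the log)
2. push 4: top = 4 (confirmed correct)
3. -5 * 4 = -20 (same as recorded)
4. push 4: top = 4 (no discrepancy)
5. -20 + 4 = -16 (in agreement)
6. push 8: top = 8 (same as recorded)
7. push 8: top = 8 (exactly as logged)
8. push 2: top = 2 (matches)
Every step is consistent.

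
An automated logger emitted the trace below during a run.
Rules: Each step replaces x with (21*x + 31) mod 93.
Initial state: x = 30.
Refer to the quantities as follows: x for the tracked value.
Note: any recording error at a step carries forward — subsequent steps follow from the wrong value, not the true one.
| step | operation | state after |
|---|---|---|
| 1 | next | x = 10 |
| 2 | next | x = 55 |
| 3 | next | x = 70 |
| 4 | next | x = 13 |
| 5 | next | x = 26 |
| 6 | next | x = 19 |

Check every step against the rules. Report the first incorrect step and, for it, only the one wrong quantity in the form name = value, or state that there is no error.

Recomputing the run from the initial state:
step 1: x = 10
step 2: x = 55
step 3: x = 70
step 4: x = 13
step 5: x = 25
step 6: x = 91
The first disagreement with the trace is at step 5, where the value should be x = 25.

step 5, x = 25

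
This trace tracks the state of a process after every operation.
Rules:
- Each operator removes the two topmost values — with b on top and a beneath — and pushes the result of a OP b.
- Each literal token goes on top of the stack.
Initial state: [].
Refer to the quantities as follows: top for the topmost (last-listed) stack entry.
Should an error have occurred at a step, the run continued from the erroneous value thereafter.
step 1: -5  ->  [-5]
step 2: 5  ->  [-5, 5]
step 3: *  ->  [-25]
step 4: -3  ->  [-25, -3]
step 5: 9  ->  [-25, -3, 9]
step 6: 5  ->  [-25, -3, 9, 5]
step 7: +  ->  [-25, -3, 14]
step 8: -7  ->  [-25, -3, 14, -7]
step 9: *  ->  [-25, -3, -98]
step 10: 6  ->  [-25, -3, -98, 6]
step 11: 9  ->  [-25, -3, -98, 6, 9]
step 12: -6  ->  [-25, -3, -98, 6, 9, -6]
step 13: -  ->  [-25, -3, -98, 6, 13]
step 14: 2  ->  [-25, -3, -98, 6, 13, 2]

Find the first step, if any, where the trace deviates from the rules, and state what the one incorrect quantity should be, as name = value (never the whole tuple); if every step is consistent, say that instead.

step 13, top = 15

step 1: push -5: top = -5 -> consistent with the trace
step 2: push 5: top = 5 -> confirmed correct
step 3: -5 * 5 = -25 -> exactly as logged
step 4: push -3: top = -3 -> agrees with the trace
step 5: push 9: top = 9 -> exactly as logged
step 6: push 5: top = 5 -> same as recorded
step 7: 9 + 5 = 14 -> exactly as logged
step 8: push -7: top = -7 -> no discrepancy
step 9: 14 * -7 = -98 -> verified
step 10: push 6: top = 6 -> same as recorded
step 11: push 9: top = 9 -> exactly as logged
step 12: push -6: top = -6 -> checks out
step 13: 9 - -6 = 15 -> the entry is off here
The audit stops at step 13: the recorded entry is wrong and should be top = 15.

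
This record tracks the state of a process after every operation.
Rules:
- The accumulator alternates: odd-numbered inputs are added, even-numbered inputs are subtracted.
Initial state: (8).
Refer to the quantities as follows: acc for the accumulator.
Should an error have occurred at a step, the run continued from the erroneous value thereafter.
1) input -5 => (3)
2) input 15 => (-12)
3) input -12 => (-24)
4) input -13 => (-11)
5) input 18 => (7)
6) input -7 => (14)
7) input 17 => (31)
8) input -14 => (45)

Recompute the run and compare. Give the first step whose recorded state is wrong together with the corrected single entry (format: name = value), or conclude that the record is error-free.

no error

Step 1: acc = 8 + -5 = 3 — matches.
Step 2: acc = 3 - 15 = -12 — checks out.
Step 3: acc = -12 + -12 = -24 — no discrepancy.
Step 4: acc = -24 - -13 = -11 — verified.
Step 5: acc = -11 + 18 = 7 — exactly as logged.
Step 6: acc = 7 - -7 = 14 — in agreement.
Step 7: acc = 14 + 17 = 31 — verified.
Step 8: acc = 31 - -14 = 45 — no discrepancy.
No step deviates from the rules.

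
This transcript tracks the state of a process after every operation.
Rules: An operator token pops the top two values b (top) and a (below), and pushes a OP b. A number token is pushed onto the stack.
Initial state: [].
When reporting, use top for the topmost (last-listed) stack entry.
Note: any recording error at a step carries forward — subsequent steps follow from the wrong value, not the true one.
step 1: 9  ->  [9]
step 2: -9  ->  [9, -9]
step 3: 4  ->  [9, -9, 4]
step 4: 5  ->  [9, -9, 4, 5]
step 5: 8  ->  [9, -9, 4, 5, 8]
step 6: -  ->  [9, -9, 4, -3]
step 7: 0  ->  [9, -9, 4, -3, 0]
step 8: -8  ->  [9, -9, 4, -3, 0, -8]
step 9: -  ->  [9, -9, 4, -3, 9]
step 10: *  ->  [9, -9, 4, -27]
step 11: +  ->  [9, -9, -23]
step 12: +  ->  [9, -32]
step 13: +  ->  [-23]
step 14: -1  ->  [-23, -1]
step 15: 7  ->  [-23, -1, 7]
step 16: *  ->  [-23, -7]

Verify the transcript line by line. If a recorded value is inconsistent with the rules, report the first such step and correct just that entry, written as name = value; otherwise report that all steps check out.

Recomputing the run from the initial state:
step 1: [9]
step 2: [9, -9]
step 3: [9, -9, 4]
step 4: [9, -9, 4, 5]
step 5: [9, -9, 4, 5, 8]
step 6: [9, -9, 4, -3]
step 7: [9, -9, 4, -3, 0]
step 8: [9, -9, 4, -3, 0, -8]
step 9: [9, -9, 4, -3, 8]
step 10: [9, -9, 4, -24]
step 11: [9, -9, -20]
step 12: [9, -29]
step 13: [-20]
step 14: [-20, -1]
step 15: [-20, -1, 7]
step 16: [-20, -7]
The first disagreement with the transcript is at step 9, where the value should be top = 8.

step 9, top = 8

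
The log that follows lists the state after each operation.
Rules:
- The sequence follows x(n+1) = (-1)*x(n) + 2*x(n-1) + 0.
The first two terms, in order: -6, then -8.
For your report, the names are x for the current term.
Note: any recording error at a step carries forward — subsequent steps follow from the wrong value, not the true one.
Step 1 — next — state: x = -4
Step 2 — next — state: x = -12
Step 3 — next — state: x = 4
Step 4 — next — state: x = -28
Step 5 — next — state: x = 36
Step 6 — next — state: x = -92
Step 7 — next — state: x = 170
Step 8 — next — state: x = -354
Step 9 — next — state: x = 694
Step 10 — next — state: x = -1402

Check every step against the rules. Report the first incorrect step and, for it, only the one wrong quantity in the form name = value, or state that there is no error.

Recomputing the run from the initial state:
step 1: x = -4
step 2: x = -12
step 3: x = 4
step 4: x = -28
step 5: x = 36
step 6: x = -92
step 7: x = 164
step 8: x = -348
step 9: x = 676
step 10: x = -1372
The first disagreement with the log is at step 7, where the value should be x = 164.

step 7, x = 164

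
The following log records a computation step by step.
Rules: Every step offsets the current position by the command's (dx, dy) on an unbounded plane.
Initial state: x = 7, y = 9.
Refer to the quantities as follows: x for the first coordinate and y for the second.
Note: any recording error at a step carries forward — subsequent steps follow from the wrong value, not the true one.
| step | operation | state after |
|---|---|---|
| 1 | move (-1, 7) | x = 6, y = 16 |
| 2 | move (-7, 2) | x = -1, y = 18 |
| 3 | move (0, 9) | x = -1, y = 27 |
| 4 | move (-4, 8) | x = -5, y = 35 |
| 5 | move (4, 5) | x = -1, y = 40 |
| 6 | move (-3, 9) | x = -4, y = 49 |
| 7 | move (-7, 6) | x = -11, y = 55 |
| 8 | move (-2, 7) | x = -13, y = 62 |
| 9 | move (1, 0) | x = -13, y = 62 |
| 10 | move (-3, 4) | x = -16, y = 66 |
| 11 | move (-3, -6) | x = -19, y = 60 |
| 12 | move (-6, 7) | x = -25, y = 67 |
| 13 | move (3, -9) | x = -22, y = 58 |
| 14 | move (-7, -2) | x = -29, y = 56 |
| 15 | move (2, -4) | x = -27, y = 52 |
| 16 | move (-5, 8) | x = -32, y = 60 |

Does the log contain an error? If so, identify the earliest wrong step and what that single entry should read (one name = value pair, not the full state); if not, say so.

Recomputing the run from the initial state:
step 1: x = 6, y = 16
step 2: x = -1, y = 18
step 3: x = -1, y = 27
step 4: x = -5, y = 35
step 5: x = -1, y = 40
step 6: x = -4, y = 49
step 7: x = -11, y = 55
step 8: x = -13, y = 62
step 9: x = -12, y = 62
step 10: x = -15, y = 66
step 11: x = -18, y = 60
step 12: x = -24, y = 67
step 13: x = -21, y = 58
step 14: x = -28, y = 56
step 15: x = -26, y = 52
step 16: x = -31, y = 60
The first disagreement with the log is at step 9, where the value should be x = -12.

step 9, x = -12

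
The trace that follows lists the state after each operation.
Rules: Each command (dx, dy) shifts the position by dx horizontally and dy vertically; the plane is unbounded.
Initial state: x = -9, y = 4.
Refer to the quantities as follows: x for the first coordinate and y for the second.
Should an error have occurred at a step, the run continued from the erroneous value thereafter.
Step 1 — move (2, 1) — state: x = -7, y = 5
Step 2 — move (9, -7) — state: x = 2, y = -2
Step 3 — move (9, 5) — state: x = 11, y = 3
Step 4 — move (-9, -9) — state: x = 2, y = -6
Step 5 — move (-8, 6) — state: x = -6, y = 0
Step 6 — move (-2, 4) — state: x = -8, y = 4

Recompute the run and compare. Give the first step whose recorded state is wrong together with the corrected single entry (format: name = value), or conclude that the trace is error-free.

no error

Recomputing the run from the initial state:
step 1: x = -7, y = 5
step 2: x = 2, y = -2
step 3: x = 11, y = 3
step 4: x = 2, y = -6
step 5: x = -6, y = 0
step 6: x = -8, y = 4
This matches the trace at every step.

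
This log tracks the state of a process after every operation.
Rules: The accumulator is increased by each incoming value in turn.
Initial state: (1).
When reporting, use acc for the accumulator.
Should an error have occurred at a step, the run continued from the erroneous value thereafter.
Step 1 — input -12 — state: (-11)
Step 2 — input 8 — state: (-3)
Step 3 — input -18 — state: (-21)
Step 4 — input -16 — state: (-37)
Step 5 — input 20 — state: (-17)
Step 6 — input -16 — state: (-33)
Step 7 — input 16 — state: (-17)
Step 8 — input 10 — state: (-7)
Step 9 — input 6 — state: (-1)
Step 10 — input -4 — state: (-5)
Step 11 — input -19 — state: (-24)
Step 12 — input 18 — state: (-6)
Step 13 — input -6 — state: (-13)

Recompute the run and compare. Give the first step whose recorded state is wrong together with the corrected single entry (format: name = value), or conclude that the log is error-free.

step 1: acc = 1 + -12 = -11 -> verified
step 2: acc = -11 + 8 = -3 -> exactly as logged
step 3: acc = -3 + -18 = -21 -> no discrepancy
step 4: acc = -21 + -16 = -37 -> checks out
step 5: acc = -37 + 20 = -17 -> consistent with the log
step 6: acc = -17 + -16 = -33 -> matches
step 7: acc = -33 + 16 = -17 -> matches
step 8: acc = -17 + 10 = -7 -> same as recorded
step 9: acc = -7 + 6 = -1 -> verified
step 10: acc = -1 + -4 = -5 -> exactly as logged
step 11: acc = -5 + -19 = -24 -> same as recorded
step 12: acc = -24 + 18 = -6 -> agrees with the log
step 13: acc = -6 + -6 = -12 -> not what was recorded
The earliest wrong entry is at step 13: it should read acc = -12.

step 13, acc = -12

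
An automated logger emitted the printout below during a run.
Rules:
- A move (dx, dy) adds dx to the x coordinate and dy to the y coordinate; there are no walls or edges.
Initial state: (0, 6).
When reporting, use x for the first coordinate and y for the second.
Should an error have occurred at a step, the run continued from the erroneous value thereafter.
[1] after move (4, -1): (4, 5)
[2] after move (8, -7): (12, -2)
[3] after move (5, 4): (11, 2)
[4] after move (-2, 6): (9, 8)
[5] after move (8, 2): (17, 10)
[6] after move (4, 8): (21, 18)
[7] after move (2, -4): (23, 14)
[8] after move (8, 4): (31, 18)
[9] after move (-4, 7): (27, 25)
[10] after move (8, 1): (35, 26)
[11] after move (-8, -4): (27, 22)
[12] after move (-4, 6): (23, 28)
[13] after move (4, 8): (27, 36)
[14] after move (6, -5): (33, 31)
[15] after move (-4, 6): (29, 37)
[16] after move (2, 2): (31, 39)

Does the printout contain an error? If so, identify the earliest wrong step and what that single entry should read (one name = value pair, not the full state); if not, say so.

step 3, x = 17

Step 1: x = 0 + (4) = 4, y = 6 + (-1) = 5 — verified.
Step 2: x = 4 + (8) = 12, y = 5 + (-7) = -2 — no discrepancy.
Step 3: x = 12 + (5) = 17, y = -2 + (4) = 2 — not what was recorded.
The earliest wrong entry is at step 3: it should read x = 17.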